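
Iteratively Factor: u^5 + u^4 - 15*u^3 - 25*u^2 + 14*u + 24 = (u + 3)*(u^4 - 2*u^3 - 9*u^2 + 2*u + 8) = (u + 1)*(u + 3)*(u^3 - 3*u^2 - 6*u + 8) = (u + 1)*(u + 2)*(u + 3)*(u^2 - 5*u + 4) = (u - 1)*(u + 1)*(u + 2)*(u + 3)*(u - 4)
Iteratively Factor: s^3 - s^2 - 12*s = (s)*(s^2 - s - 12) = s*(s + 3)*(s - 4)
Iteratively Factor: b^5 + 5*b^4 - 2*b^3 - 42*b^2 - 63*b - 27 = (b - 3)*(b^4 + 8*b^3 + 22*b^2 + 24*b + 9) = (b - 3)*(b + 1)*(b^3 + 7*b^2 + 15*b + 9) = (b - 3)*(b + 1)^2*(b^2 + 6*b + 9) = (b - 3)*(b + 1)^2*(b + 3)*(b + 3)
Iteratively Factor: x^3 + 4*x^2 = (x)*(x^2 + 4*x) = x*(x + 4)*(x)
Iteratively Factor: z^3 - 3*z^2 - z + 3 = (z - 1)*(z^2 - 2*z - 3) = (z - 1)*(z + 1)*(z - 3)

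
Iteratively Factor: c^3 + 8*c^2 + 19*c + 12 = (c + 4)*(c^2 + 4*c + 3) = (c + 1)*(c + 4)*(c + 3)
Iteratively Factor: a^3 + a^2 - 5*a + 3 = (a - 1)*(a^2 + 2*a - 3) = (a - 1)^2*(a + 3)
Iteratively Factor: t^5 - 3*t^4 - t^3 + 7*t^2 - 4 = (t - 2)*(t^4 - t^3 - 3*t^2 + t + 2) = (t - 2)*(t + 1)*(t^3 - 2*t^2 - t + 2) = (t - 2)*(t - 1)*(t + 1)*(t^2 - t - 2) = (t - 2)^2*(t - 1)*(t + 1)*(t + 1)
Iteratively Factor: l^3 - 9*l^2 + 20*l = (l - 4)*(l^2 - 5*l) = (l - 5)*(l - 4)*(l)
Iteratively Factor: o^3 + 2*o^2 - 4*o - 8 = (o - 2)*(o^2 + 4*o + 4) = (o - 2)*(o + 2)*(o + 2)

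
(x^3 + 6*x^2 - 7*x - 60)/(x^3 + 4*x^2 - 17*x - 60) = (x^2 + x - 12)/(x^2 - x - 12)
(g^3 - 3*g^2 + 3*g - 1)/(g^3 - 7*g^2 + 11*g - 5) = (g - 1)/(g - 5)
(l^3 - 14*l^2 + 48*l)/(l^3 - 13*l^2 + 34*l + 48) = l/(l + 1)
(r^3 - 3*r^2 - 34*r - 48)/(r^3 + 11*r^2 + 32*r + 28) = (r^2 - 5*r - 24)/(r^2 + 9*r + 14)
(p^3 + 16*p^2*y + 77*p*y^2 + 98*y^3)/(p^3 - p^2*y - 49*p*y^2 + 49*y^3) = (p^2 + 9*p*y + 14*y^2)/(p^2 - 8*p*y + 7*y^2)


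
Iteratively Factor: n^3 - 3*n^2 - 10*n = (n)*(n^2 - 3*n - 10) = n*(n + 2)*(n - 5)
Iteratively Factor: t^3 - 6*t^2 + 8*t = (t - 4)*(t^2 - 2*t) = t*(t - 4)*(t - 2)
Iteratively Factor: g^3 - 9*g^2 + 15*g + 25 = (g + 1)*(g^2 - 10*g + 25) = (g - 5)*(g + 1)*(g - 5)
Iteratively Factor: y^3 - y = (y)*(y^2 - 1) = y*(y - 1)*(y + 1)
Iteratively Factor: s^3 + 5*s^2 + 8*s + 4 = (s + 2)*(s^2 + 3*s + 2) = (s + 1)*(s + 2)*(s + 2)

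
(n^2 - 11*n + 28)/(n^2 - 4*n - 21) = (n - 4)/(n + 3)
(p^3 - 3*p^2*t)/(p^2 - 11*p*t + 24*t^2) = p^2/(p - 8*t)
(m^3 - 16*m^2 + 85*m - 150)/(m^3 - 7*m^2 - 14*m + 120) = (m - 5)/(m + 4)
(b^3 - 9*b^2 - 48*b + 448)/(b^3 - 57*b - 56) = (b - 8)/(b + 1)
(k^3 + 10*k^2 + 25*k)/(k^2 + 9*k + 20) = k*(k + 5)/(k + 4)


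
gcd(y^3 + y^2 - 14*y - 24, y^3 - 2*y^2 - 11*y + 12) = y^2 - y - 12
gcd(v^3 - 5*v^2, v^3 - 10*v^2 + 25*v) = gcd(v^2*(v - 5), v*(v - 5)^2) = v^2 - 5*v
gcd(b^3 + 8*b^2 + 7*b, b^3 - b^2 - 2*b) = b^2 + b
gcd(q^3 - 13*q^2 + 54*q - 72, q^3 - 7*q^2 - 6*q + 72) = q^2 - 10*q + 24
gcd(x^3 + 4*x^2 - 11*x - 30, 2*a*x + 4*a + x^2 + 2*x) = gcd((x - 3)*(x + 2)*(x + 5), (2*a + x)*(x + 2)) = x + 2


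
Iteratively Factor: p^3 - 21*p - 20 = (p - 5)*(p^2 + 5*p + 4) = (p - 5)*(p + 4)*(p + 1)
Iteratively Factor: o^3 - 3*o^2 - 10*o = (o + 2)*(o^2 - 5*o) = (o - 5)*(o + 2)*(o)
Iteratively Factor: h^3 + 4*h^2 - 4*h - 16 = (h + 4)*(h^2 - 4) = (h - 2)*(h + 4)*(h + 2)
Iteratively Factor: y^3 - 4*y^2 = (y)*(y^2 - 4*y) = y^2*(y - 4)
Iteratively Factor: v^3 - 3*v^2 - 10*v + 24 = (v + 3)*(v^2 - 6*v + 8) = (v - 4)*(v + 3)*(v - 2)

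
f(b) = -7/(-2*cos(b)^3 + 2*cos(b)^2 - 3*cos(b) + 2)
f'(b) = -7*(-6*sin(b)*cos(b)^2 + 4*sin(b)*cos(b) - 3*sin(b))/(-2*cos(b)^3 + 2*cos(b)^2 - 3*cos(b) + 2)^2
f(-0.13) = 7.31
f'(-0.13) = -4.88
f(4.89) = -4.60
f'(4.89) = -7.38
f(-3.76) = -1.02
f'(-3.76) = 0.88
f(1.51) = -3.84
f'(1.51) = 5.83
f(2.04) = -1.77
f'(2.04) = 2.41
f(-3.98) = -1.27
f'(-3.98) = 1.44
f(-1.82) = -2.42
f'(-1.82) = -3.53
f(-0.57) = 23.21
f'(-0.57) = -161.36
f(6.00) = 8.67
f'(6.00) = -14.09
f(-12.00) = 22.64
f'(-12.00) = 153.12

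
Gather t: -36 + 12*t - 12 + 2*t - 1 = 14*t - 49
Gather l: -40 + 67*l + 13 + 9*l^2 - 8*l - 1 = 9*l^2 + 59*l - 28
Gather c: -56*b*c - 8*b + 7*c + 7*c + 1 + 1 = -8*b + c*(14 - 56*b) + 2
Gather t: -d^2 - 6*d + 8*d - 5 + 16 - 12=-d^2 + 2*d - 1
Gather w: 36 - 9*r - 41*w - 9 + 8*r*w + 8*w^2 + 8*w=-9*r + 8*w^2 + w*(8*r - 33) + 27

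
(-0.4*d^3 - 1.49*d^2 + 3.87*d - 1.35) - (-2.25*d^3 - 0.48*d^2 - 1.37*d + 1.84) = 1.85*d^3 - 1.01*d^2 + 5.24*d - 3.19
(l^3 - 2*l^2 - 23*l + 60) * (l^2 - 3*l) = l^5 - 5*l^4 - 17*l^3 + 129*l^2 - 180*l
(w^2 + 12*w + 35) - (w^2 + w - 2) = 11*w + 37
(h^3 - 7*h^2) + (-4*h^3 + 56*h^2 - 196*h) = -3*h^3 + 49*h^2 - 196*h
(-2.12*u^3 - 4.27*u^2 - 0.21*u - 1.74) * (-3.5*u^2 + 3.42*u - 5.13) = 7.42*u^5 + 7.6946*u^4 - 2.9928*u^3 + 27.2769*u^2 - 4.8735*u + 8.9262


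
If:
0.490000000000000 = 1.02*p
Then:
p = 0.48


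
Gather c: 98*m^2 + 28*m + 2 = 98*m^2 + 28*m + 2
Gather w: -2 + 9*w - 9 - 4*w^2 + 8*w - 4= -4*w^2 + 17*w - 15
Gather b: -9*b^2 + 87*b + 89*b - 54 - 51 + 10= -9*b^2 + 176*b - 95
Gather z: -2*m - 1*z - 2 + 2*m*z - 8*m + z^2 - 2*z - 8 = -10*m + z^2 + z*(2*m - 3) - 10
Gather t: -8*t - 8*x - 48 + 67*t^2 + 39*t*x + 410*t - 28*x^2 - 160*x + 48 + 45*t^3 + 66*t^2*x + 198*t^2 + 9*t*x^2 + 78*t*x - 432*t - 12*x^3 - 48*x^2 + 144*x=45*t^3 + t^2*(66*x + 265) + t*(9*x^2 + 117*x - 30) - 12*x^3 - 76*x^2 - 24*x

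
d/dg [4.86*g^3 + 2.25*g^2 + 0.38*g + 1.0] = 14.58*g^2 + 4.5*g + 0.38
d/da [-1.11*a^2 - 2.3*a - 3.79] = -2.22*a - 2.3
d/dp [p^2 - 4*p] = 2*p - 4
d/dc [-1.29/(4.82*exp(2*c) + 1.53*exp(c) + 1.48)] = (12.4356*exp(c) + 1.9737)*exp(c)/(4.82*exp(2*c) + 1.53*exp(c) + 1.48)^2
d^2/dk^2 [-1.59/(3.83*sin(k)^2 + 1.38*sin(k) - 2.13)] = (93.294204*sin(k)^4 + 25.211358*sin(k)^3 - 85.029066*sin(k)^2 - 45.74907*sin(k) - 31.998114)/(3.83*sin(k)^2 + 1.38*sin(k) - 2.13)^3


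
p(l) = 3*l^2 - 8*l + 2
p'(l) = 6*l - 8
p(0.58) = -1.63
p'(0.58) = -4.52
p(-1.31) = 17.63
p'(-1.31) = -15.86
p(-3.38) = 63.31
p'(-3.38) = -28.28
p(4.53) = 27.32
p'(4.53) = 19.18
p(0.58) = -1.63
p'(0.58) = -4.52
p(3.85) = 15.67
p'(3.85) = 15.10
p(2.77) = 2.86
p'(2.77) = 8.62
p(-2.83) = 48.67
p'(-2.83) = -24.98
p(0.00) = 2.00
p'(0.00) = -8.00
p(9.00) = 173.00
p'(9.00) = 46.00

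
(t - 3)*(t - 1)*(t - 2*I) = t^3 - 4*t^2 - 2*I*t^2 + 3*t + 8*I*t - 6*I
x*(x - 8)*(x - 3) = x^3 - 11*x^2 + 24*x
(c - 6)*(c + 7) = c^2 + c - 42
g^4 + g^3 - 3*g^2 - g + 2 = (g - 1)^2*(g + 1)*(g + 2)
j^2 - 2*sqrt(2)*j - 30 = (j - 5*sqrt(2))*(j + 3*sqrt(2))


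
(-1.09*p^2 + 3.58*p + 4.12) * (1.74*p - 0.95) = -1.8966*p^3 + 7.2647*p^2 + 3.7678*p - 3.914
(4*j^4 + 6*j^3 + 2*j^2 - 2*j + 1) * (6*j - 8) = 24*j^5 + 4*j^4 - 36*j^3 - 28*j^2 + 22*j - 8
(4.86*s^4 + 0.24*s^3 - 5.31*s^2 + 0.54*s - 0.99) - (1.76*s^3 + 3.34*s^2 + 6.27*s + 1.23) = 4.86*s^4 - 1.52*s^3 - 8.65*s^2 - 5.73*s - 2.22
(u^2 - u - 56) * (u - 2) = u^3 - 3*u^2 - 54*u + 112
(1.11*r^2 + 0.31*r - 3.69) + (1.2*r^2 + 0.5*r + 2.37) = 2.31*r^2 + 0.81*r - 1.32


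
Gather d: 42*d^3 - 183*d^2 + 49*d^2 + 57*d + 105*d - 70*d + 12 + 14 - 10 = 42*d^3 - 134*d^2 + 92*d + 16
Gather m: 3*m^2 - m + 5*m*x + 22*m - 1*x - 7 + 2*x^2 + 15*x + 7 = 3*m^2 + m*(5*x + 21) + 2*x^2 + 14*x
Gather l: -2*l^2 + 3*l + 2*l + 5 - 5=-2*l^2 + 5*l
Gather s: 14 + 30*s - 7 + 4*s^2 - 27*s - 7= 4*s^2 + 3*s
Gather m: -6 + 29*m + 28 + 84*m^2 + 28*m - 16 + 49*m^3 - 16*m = 49*m^3 + 84*m^2 + 41*m + 6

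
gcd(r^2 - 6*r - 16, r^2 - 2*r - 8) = r + 2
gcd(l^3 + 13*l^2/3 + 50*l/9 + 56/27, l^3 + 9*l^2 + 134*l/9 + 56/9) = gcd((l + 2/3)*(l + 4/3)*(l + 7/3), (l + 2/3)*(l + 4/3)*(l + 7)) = l^2 + 2*l + 8/9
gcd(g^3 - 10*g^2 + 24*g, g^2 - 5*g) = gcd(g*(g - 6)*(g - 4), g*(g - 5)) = g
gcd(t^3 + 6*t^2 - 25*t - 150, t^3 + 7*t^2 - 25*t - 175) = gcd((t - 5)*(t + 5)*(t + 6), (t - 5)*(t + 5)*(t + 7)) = t^2 - 25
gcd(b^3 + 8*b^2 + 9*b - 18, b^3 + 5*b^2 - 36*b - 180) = b + 6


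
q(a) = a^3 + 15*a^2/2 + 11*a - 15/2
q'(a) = 3*a^2 + 15*a + 11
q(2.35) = 72.75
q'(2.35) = 62.82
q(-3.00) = 0.00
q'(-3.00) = -7.00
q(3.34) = 150.17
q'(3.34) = 94.57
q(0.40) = -1.84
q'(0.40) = 17.48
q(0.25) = -4.27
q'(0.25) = 14.94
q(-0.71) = -11.89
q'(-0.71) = 1.86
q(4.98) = 356.79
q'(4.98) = 160.10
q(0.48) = -0.38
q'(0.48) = 18.89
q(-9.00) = -228.00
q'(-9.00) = 119.00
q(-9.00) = -228.00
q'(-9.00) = 119.00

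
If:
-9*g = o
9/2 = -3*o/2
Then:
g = 1/3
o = -3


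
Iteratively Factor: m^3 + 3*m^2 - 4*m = (m + 4)*(m^2 - m) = m*(m + 4)*(m - 1)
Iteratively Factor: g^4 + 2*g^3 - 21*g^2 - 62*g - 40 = (g - 5)*(g^3 + 7*g^2 + 14*g + 8) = (g - 5)*(g + 1)*(g^2 + 6*g + 8) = (g - 5)*(g + 1)*(g + 4)*(g + 2)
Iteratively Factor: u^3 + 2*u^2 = (u)*(u^2 + 2*u) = u*(u + 2)*(u)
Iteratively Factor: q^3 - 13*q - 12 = (q - 4)*(q^2 + 4*q + 3) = (q - 4)*(q + 3)*(q + 1)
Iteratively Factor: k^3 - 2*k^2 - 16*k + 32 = (k - 4)*(k^2 + 2*k - 8) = (k - 4)*(k + 4)*(k - 2)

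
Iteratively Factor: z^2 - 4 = (z - 2)*(z + 2)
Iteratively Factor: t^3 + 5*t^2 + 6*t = (t)*(t^2 + 5*t + 6) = t*(t + 2)*(t + 3)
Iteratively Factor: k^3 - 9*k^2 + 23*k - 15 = (k - 3)*(k^2 - 6*k + 5) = (k - 5)*(k - 3)*(k - 1)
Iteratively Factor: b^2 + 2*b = (b)*(b + 2)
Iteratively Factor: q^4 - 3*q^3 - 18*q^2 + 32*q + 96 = (q - 4)*(q^3 + q^2 - 14*q - 24) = (q - 4)*(q + 2)*(q^2 - q - 12) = (q - 4)^2*(q + 2)*(q + 3)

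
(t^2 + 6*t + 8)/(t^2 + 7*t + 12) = (t + 2)/(t + 3)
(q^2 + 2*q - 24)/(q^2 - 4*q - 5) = (-q^2 - 2*q + 24)/(-q^2 + 4*q + 5)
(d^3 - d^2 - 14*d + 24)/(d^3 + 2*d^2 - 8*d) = (d - 3)/d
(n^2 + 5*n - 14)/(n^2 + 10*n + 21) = (n - 2)/(n + 3)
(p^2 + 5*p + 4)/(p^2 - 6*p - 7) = (p + 4)/(p - 7)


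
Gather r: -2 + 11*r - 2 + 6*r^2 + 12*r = 6*r^2 + 23*r - 4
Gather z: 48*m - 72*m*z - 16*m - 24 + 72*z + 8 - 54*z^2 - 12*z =32*m - 54*z^2 + z*(60 - 72*m) - 16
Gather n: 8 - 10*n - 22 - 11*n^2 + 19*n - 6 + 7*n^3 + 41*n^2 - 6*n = 7*n^3 + 30*n^2 + 3*n - 20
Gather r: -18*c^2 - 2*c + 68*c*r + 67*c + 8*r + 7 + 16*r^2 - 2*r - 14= -18*c^2 + 65*c + 16*r^2 + r*(68*c + 6) - 7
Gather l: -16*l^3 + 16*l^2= -16*l^3 + 16*l^2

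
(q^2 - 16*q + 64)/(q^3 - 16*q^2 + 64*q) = 1/q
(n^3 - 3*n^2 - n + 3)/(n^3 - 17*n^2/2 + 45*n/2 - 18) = 2*(n^2 - 1)/(2*n^2 - 11*n + 12)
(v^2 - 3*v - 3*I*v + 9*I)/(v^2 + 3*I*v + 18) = (v - 3)/(v + 6*I)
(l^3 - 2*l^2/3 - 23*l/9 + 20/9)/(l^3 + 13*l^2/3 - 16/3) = (9*l^2 + 3*l - 20)/(3*(3*l^2 + 16*l + 16))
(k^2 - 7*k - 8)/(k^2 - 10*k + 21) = (k^2 - 7*k - 8)/(k^2 - 10*k + 21)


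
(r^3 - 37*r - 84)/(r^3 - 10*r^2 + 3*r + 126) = (r + 4)/(r - 6)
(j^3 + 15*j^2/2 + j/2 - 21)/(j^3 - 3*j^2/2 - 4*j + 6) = (j + 7)/(j - 2)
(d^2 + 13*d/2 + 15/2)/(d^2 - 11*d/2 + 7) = (2*d^2 + 13*d + 15)/(2*d^2 - 11*d + 14)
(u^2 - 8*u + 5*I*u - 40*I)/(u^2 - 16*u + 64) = (u + 5*I)/(u - 8)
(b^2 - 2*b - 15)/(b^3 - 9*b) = (b - 5)/(b*(b - 3))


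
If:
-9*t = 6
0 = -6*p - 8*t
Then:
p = 8/9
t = -2/3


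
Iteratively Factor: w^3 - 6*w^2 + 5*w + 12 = (w - 3)*(w^2 - 3*w - 4) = (w - 3)*(w + 1)*(w - 4)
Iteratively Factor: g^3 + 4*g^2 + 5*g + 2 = (g + 1)*(g^2 + 3*g + 2) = (g + 1)^2*(g + 2)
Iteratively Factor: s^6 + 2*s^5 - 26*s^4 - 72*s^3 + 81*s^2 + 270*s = (s + 3)*(s^5 - s^4 - 23*s^3 - 3*s^2 + 90*s) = s*(s + 3)*(s^4 - s^3 - 23*s^2 - 3*s + 90) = s*(s + 3)^2*(s^3 - 4*s^2 - 11*s + 30) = s*(s + 3)^3*(s^2 - 7*s + 10) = s*(s - 5)*(s + 3)^3*(s - 2)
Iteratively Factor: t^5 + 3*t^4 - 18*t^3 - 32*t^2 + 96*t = (t - 2)*(t^4 + 5*t^3 - 8*t^2 - 48*t) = (t - 2)*(t + 4)*(t^3 + t^2 - 12*t) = (t - 2)*(t + 4)^2*(t^2 - 3*t) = (t - 3)*(t - 2)*(t + 4)^2*(t)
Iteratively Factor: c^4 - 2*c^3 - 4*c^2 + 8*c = (c - 2)*(c^3 - 4*c) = c*(c - 2)*(c^2 - 4) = c*(c - 2)^2*(c + 2)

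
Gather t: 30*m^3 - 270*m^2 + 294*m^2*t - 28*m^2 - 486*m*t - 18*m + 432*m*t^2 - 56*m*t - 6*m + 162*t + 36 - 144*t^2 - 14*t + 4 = 30*m^3 - 298*m^2 - 24*m + t^2*(432*m - 144) + t*(294*m^2 - 542*m + 148) + 40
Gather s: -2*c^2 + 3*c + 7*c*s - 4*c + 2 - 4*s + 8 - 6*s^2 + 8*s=-2*c^2 - c - 6*s^2 + s*(7*c + 4) + 10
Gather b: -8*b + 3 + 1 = 4 - 8*b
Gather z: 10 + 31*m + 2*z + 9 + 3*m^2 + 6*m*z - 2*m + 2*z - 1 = 3*m^2 + 29*m + z*(6*m + 4) + 18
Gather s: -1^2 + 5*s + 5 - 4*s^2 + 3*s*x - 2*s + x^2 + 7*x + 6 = -4*s^2 + s*(3*x + 3) + x^2 + 7*x + 10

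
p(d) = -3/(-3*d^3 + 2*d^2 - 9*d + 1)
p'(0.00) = -27.00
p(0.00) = -3.00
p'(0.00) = -27.00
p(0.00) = -3.00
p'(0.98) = -0.54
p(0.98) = 0.34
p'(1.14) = -0.39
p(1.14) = 0.27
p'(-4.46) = -0.01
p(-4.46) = -0.01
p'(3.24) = -0.02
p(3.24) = 0.03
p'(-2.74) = -0.03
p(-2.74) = -0.03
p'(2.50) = -0.05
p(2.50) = 0.05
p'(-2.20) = -0.05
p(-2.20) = -0.05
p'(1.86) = -0.12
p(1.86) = 0.11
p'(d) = -3*(9*d^2 - 4*d + 9)/(-3*d^3 + 2*d^2 - 9*d + 1)^2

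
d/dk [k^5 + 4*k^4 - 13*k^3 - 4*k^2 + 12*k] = 5*k^4 + 16*k^3 - 39*k^2 - 8*k + 12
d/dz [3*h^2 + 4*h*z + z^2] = 4*h + 2*z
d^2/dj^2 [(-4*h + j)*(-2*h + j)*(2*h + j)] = -8*h + 6*j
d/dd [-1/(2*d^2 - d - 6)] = (4*d - 1)/(-2*d^2 + d + 6)^2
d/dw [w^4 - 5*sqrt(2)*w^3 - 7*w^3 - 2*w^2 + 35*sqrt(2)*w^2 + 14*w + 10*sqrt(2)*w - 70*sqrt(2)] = 4*w^3 - 15*sqrt(2)*w^2 - 21*w^2 - 4*w + 70*sqrt(2)*w + 14 + 10*sqrt(2)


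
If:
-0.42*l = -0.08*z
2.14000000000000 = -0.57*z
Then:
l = -0.72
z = -3.75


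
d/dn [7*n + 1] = 7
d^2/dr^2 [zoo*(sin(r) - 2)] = zoo*sin(r)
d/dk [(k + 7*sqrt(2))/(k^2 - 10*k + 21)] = (k^2 - 10*k - 2*(k - 5)*(k + 7*sqrt(2)) + 21)/(k^2 - 10*k + 21)^2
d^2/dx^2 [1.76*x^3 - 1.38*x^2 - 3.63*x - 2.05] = 10.56*x - 2.76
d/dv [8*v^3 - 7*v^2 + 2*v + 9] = 24*v^2 - 14*v + 2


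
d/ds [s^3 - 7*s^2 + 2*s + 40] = 3*s^2 - 14*s + 2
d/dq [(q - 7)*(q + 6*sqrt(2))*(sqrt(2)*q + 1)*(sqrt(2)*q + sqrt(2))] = 8*q^3 - 36*q^2 + 39*sqrt(2)*q^2 - 156*sqrt(2)*q - 4*q - 91*sqrt(2) - 72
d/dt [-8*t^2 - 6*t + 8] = -16*t - 6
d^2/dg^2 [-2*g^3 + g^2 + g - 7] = 2 - 12*g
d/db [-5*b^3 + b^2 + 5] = b*(2 - 15*b)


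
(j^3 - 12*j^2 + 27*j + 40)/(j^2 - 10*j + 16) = (j^2 - 4*j - 5)/(j - 2)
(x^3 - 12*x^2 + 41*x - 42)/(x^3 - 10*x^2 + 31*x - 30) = (x - 7)/(x - 5)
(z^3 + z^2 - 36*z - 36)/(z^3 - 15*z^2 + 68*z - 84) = (z^2 + 7*z + 6)/(z^2 - 9*z + 14)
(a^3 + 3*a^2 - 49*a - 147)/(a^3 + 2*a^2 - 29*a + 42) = (a^2 - 4*a - 21)/(a^2 - 5*a + 6)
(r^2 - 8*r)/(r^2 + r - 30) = r*(r - 8)/(r^2 + r - 30)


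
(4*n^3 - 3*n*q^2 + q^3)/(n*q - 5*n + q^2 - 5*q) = (4*n^2 - 4*n*q + q^2)/(q - 5)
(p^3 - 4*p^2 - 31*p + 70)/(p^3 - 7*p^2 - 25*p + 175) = (p - 2)/(p - 5)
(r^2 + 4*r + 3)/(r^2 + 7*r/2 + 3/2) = 2*(r + 1)/(2*r + 1)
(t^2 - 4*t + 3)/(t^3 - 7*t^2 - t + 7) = (t - 3)/(t^2 - 6*t - 7)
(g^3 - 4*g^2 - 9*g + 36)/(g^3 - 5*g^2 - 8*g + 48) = (g - 3)/(g - 4)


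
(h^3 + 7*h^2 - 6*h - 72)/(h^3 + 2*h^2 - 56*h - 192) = (h - 3)/(h - 8)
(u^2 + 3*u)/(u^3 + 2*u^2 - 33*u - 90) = u/(u^2 - u - 30)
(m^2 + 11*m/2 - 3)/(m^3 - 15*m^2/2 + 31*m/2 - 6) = (m + 6)/(m^2 - 7*m + 12)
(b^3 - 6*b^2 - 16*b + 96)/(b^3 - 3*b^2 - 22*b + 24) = (b - 4)/(b - 1)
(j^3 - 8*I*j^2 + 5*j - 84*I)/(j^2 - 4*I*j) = j - 4*I + 21/j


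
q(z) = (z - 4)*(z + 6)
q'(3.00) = 8.00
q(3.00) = -9.00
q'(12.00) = 26.00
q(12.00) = 144.00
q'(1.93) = 5.86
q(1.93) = -16.42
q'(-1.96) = -1.92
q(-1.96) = -24.08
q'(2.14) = 6.28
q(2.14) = -15.14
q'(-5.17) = -8.34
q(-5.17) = -7.61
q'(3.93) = 9.86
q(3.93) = -0.70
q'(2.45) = 6.90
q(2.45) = -13.10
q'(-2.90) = -3.80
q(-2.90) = -21.39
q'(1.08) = 4.16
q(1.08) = -20.67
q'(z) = 2*z + 2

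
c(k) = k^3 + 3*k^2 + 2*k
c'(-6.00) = 74.00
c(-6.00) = -120.00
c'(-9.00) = 191.00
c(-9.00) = -504.00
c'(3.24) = 52.93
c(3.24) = 71.99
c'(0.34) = 4.39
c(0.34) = 1.07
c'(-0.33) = 0.35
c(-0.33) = -0.37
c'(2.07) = 27.27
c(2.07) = 25.86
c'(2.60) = 37.88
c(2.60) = 43.06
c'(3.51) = 60.02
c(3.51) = 87.22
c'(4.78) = 99.23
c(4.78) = 187.32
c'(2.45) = 34.71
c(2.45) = 37.61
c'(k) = 3*k^2 + 6*k + 2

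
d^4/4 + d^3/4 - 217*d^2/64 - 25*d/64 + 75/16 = (d/4 + 1)*(d - 3)*(d - 5/4)*(d + 5/4)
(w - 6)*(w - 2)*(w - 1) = w^3 - 9*w^2 + 20*w - 12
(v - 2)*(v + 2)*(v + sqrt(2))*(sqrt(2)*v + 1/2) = sqrt(2)*v^4 + 5*v^3/2 - 7*sqrt(2)*v^2/2 - 10*v - 2*sqrt(2)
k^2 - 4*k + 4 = (k - 2)^2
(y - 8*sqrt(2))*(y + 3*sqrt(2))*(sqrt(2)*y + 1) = sqrt(2)*y^3 - 9*y^2 - 53*sqrt(2)*y - 48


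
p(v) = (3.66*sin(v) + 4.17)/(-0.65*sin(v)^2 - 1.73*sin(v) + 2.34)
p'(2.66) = -8.51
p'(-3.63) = -8.67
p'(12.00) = 1.20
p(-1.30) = 0.19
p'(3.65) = -1.31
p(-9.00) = 0.90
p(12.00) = 0.72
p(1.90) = 63.17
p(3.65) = 0.79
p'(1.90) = -510.10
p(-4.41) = 79.72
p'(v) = (1.3*sin(v)*cos(v) + 1.73*cos(v))*(3.66*sin(v) + 4.17)/(-0.65*sin(v)^2 - 1.73*sin(v) + 2.34)^2 + 3.66*cos(v)/(-0.65*sin(v)^2 - 1.73*sin(v) + 2.34)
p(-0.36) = 1.00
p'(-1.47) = 0.11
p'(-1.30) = 0.29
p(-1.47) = 0.15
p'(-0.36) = 1.61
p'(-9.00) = -1.47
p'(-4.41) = -744.97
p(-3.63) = 4.25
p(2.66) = 4.19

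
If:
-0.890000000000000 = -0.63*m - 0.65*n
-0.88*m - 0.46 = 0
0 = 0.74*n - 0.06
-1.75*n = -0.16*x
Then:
No Solution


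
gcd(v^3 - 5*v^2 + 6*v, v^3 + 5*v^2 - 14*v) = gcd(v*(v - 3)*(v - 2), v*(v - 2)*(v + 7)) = v^2 - 2*v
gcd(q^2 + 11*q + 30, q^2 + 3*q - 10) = q + 5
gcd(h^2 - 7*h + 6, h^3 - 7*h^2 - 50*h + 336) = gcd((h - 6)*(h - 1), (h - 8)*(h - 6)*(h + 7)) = h - 6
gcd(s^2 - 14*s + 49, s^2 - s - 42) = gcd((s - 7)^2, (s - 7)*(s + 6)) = s - 7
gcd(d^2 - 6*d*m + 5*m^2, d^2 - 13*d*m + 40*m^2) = d - 5*m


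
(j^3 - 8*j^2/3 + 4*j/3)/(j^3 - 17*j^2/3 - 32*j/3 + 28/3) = j*(j - 2)/(j^2 - 5*j - 14)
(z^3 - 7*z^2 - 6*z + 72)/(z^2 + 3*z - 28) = (z^2 - 3*z - 18)/(z + 7)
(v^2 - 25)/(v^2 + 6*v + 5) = (v - 5)/(v + 1)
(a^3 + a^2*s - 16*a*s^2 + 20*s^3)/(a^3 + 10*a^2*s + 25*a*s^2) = (a^2 - 4*a*s + 4*s^2)/(a*(a + 5*s))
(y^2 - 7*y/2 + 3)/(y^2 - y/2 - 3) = (2*y - 3)/(2*y + 3)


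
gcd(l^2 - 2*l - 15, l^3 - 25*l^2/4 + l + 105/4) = l - 5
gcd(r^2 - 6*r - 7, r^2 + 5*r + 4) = r + 1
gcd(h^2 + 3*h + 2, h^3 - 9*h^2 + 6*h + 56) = h + 2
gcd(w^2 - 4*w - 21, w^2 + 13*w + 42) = 1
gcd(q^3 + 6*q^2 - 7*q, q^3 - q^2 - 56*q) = q^2 + 7*q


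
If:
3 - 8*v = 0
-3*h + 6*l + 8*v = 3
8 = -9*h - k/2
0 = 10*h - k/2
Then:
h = -8/19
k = -160/19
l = -4/19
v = 3/8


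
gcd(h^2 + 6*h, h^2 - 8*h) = h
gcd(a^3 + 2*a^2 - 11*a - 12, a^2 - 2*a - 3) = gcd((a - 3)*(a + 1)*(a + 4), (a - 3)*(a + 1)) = a^2 - 2*a - 3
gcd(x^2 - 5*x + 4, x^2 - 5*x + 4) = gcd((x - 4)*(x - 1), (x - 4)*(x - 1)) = x^2 - 5*x + 4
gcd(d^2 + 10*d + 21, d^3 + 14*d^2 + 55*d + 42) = d + 7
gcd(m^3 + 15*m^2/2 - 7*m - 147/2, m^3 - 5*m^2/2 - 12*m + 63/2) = m^2 + m/2 - 21/2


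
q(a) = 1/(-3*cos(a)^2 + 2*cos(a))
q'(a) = (-6*sin(a)*cos(a) + 2*sin(a))/(-3*cos(a)^2 + 2*cos(a))^2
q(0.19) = -1.08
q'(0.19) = -0.85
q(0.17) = -1.06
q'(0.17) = -0.74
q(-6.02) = -1.15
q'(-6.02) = -1.32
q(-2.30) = -0.38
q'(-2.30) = -0.63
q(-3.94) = -0.35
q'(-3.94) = 0.54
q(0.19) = -1.08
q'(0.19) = -0.85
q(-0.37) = -1.35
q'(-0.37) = 2.35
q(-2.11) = -0.55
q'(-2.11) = -1.32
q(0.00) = -1.00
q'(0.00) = 0.00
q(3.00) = -0.20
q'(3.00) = 0.05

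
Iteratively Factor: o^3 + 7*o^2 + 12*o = (o)*(o^2 + 7*o + 12) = o*(o + 4)*(o + 3)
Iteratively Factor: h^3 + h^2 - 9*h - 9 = (h + 3)*(h^2 - 2*h - 3) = (h + 1)*(h + 3)*(h - 3)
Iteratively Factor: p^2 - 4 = (p - 2)*(p + 2)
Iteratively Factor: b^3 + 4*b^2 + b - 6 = (b + 3)*(b^2 + b - 2) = (b + 2)*(b + 3)*(b - 1)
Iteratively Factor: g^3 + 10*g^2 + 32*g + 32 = (g + 4)*(g^2 + 6*g + 8) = (g + 4)^2*(g + 2)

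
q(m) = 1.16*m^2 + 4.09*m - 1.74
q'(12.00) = 31.93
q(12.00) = 214.38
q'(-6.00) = -9.83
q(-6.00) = 15.48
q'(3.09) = 11.26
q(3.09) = 21.97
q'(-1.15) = 1.42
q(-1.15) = -4.91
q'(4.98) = 15.64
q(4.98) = 47.40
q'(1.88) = 8.45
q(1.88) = 10.05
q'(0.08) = 4.28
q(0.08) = -1.41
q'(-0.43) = 3.09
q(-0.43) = -3.28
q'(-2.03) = -0.62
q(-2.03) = -5.26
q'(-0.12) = 3.81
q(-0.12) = -2.21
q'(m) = 2.32*m + 4.09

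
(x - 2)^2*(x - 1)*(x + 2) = x^4 - 3*x^3 - 2*x^2 + 12*x - 8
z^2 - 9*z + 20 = (z - 5)*(z - 4)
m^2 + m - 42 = (m - 6)*(m + 7)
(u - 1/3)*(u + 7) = u^2 + 20*u/3 - 7/3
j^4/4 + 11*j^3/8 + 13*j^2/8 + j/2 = j*(j/4 + 1)*(j + 1/2)*(j + 1)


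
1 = 1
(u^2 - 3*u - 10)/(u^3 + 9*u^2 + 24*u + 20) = (u - 5)/(u^2 + 7*u + 10)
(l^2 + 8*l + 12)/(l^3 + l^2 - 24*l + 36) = (l + 2)/(l^2 - 5*l + 6)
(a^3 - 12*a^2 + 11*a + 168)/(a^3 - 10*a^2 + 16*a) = (a^2 - 4*a - 21)/(a*(a - 2))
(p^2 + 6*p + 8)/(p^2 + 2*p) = (p + 4)/p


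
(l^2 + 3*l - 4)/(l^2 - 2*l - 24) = (l - 1)/(l - 6)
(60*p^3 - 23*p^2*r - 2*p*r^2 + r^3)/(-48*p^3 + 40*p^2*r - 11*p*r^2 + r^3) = (-5*p - r)/(4*p - r)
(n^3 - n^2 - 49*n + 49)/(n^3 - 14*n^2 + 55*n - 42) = (n + 7)/(n - 6)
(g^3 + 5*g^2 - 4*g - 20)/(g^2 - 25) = (g^2 - 4)/(g - 5)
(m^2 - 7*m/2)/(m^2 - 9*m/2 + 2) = m*(2*m - 7)/(2*m^2 - 9*m + 4)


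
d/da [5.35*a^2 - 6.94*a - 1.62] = 10.7*a - 6.94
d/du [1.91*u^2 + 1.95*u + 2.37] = 3.82*u + 1.95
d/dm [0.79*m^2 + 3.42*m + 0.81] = 1.58*m + 3.42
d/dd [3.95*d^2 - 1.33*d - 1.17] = 7.9*d - 1.33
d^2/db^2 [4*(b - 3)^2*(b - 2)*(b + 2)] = 48*b^2 - 144*b + 40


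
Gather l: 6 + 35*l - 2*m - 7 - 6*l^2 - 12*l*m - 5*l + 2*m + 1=-6*l^2 + l*(30 - 12*m)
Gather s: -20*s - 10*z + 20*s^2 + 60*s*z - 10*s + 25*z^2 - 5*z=20*s^2 + s*(60*z - 30) + 25*z^2 - 15*z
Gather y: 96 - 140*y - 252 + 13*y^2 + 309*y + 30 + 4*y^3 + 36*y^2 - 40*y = 4*y^3 + 49*y^2 + 129*y - 126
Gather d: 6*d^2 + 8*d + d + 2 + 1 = 6*d^2 + 9*d + 3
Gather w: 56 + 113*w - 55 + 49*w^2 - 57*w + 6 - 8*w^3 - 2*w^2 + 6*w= -8*w^3 + 47*w^2 + 62*w + 7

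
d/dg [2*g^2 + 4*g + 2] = 4*g + 4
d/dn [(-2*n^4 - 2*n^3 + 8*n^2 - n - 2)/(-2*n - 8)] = (3*n^4 + 18*n^3 + 8*n^2 - 32*n + 1)/(n^2 + 8*n + 16)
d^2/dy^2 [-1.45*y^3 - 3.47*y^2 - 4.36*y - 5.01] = -8.7*y - 6.94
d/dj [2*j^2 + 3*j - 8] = 4*j + 3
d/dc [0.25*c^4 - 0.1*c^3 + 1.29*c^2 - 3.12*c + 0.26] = 1.0*c^3 - 0.3*c^2 + 2.58*c - 3.12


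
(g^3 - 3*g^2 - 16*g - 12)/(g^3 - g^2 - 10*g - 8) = (g - 6)/(g - 4)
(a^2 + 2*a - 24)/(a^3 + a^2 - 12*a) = (a^2 + 2*a - 24)/(a*(a^2 + a - 12))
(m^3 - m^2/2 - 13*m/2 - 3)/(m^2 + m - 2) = (2*m^2 - 5*m - 3)/(2*(m - 1))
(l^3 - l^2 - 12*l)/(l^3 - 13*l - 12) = l/(l + 1)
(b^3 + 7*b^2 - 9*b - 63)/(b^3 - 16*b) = (b^3 + 7*b^2 - 9*b - 63)/(b*(b^2 - 16))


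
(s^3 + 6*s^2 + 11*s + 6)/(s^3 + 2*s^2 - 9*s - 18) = (s + 1)/(s - 3)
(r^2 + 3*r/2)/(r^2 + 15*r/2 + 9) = r/(r + 6)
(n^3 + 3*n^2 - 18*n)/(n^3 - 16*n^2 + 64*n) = (n^2 + 3*n - 18)/(n^2 - 16*n + 64)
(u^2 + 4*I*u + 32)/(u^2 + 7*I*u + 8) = (u - 4*I)/(u - I)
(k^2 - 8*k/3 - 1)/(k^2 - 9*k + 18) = (k + 1/3)/(k - 6)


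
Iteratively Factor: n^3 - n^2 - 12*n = (n + 3)*(n^2 - 4*n) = n*(n + 3)*(n - 4)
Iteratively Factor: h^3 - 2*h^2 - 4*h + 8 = (h + 2)*(h^2 - 4*h + 4) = (h - 2)*(h + 2)*(h - 2)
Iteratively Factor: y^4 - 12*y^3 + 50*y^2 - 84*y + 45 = (y - 3)*(y^3 - 9*y^2 + 23*y - 15) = (y - 3)^2*(y^2 - 6*y + 5) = (y - 3)^2*(y - 1)*(y - 5)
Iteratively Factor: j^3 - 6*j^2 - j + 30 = (j - 3)*(j^2 - 3*j - 10) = (j - 3)*(j + 2)*(j - 5)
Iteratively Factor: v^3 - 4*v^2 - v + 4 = (v - 1)*(v^2 - 3*v - 4) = (v - 1)*(v + 1)*(v - 4)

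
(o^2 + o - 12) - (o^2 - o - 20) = 2*o + 8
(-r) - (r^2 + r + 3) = -r^2 - 2*r - 3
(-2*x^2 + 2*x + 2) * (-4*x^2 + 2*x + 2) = 8*x^4 - 12*x^3 - 8*x^2 + 8*x + 4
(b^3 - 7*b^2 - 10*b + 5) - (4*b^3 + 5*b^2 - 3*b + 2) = -3*b^3 - 12*b^2 - 7*b + 3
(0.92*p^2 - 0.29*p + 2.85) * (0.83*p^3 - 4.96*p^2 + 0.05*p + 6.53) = 0.7636*p^5 - 4.8039*p^4 + 3.8499*p^3 - 8.1429*p^2 - 1.7512*p + 18.6105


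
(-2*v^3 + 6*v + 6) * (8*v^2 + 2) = -16*v^5 + 44*v^3 + 48*v^2 + 12*v + 12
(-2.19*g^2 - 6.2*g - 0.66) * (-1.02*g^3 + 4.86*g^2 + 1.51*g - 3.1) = 2.2338*g^5 - 4.3194*g^4 - 32.7657*g^3 - 5.7806*g^2 + 18.2234*g + 2.046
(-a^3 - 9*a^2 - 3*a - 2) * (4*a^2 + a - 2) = -4*a^5 - 37*a^4 - 19*a^3 + 7*a^2 + 4*a + 4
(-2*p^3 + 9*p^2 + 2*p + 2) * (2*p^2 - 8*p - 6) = -4*p^5 + 34*p^4 - 56*p^3 - 66*p^2 - 28*p - 12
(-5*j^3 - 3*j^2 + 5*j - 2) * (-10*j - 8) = 50*j^4 + 70*j^3 - 26*j^2 - 20*j + 16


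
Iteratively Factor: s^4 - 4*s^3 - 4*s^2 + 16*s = (s)*(s^3 - 4*s^2 - 4*s + 16) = s*(s - 2)*(s^2 - 2*s - 8) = s*(s - 2)*(s + 2)*(s - 4)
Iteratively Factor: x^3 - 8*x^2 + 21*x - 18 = (x - 3)*(x^2 - 5*x + 6) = (x - 3)*(x - 2)*(x - 3)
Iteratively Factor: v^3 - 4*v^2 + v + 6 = (v - 2)*(v^2 - 2*v - 3) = (v - 3)*(v - 2)*(v + 1)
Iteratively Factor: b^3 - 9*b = (b)*(b^2 - 9) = b*(b - 3)*(b + 3)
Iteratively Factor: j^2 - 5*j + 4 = (j - 4)*(j - 1)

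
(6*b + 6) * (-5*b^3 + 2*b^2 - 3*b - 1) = -30*b^4 - 18*b^3 - 6*b^2 - 24*b - 6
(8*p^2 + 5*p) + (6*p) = 8*p^2 + 11*p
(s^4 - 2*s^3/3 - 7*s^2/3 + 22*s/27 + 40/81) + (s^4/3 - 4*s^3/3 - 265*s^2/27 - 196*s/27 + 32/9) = 4*s^4/3 - 2*s^3 - 328*s^2/27 - 58*s/9 + 328/81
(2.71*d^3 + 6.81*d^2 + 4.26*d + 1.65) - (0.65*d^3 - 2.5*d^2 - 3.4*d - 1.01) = 2.06*d^3 + 9.31*d^2 + 7.66*d + 2.66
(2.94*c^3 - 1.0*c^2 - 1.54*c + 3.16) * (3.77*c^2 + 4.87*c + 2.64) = 11.0838*c^5 + 10.5478*c^4 - 2.9142*c^3 + 1.7734*c^2 + 11.3236*c + 8.3424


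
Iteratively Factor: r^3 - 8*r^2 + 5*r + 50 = (r + 2)*(r^2 - 10*r + 25) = (r - 5)*(r + 2)*(r - 5)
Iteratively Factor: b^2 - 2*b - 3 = (b - 3)*(b + 1)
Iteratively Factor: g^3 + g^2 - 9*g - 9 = (g + 1)*(g^2 - 9) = (g + 1)*(g + 3)*(g - 3)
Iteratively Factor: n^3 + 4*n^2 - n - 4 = (n - 1)*(n^2 + 5*n + 4) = (n - 1)*(n + 4)*(n + 1)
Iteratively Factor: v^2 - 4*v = (v)*(v - 4)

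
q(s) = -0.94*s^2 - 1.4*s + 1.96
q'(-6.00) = 9.88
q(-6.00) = -23.48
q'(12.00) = -23.96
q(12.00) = -150.20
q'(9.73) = -19.69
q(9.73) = -100.65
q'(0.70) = -2.72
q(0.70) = 0.52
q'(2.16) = -5.46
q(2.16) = -5.45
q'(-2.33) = 2.98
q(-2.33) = 0.12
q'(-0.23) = -0.97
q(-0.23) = 2.23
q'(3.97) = -8.86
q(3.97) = -18.41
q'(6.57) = -13.75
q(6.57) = -47.81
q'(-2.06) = 2.47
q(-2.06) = 0.86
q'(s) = -1.88*s - 1.4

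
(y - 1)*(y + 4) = y^2 + 3*y - 4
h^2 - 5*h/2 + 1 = (h - 2)*(h - 1/2)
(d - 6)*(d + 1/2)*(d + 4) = d^3 - 3*d^2/2 - 25*d - 12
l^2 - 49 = (l - 7)*(l + 7)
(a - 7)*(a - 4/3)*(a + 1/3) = a^3 - 8*a^2 + 59*a/9 + 28/9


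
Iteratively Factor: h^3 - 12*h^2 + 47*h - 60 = (h - 3)*(h^2 - 9*h + 20) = (h - 5)*(h - 3)*(h - 4)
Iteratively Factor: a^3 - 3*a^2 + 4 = (a + 1)*(a^2 - 4*a + 4) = (a - 2)*(a + 1)*(a - 2)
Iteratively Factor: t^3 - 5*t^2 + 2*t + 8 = (t - 2)*(t^2 - 3*t - 4) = (t - 4)*(t - 2)*(t + 1)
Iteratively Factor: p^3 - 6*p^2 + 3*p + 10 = (p + 1)*(p^2 - 7*p + 10) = (p - 5)*(p + 1)*(p - 2)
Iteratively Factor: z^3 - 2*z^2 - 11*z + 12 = (z - 1)*(z^2 - z - 12) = (z - 1)*(z + 3)*(z - 4)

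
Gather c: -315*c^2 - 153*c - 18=-315*c^2 - 153*c - 18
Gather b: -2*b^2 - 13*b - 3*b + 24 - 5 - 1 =-2*b^2 - 16*b + 18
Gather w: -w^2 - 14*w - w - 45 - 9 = -w^2 - 15*w - 54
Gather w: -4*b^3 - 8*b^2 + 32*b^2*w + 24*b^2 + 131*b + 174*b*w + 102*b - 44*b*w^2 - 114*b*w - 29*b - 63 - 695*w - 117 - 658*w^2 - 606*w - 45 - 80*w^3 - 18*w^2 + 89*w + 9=-4*b^3 + 16*b^2 + 204*b - 80*w^3 + w^2*(-44*b - 676) + w*(32*b^2 + 60*b - 1212) - 216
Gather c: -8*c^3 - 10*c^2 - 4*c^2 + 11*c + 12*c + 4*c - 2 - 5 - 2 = -8*c^3 - 14*c^2 + 27*c - 9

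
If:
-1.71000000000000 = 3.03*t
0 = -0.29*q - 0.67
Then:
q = -2.31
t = -0.56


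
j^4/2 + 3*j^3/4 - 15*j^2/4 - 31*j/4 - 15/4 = (j/2 + 1/2)*(j - 3)*(j + 1)*(j + 5/2)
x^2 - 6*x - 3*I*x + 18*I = (x - 6)*(x - 3*I)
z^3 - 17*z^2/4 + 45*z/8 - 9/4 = (z - 2)*(z - 3/2)*(z - 3/4)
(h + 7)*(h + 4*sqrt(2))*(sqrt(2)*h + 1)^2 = 2*h^4 + 14*h^3 + 10*sqrt(2)*h^3 + 17*h^2 + 70*sqrt(2)*h^2 + 4*sqrt(2)*h + 119*h + 28*sqrt(2)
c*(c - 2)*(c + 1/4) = c^3 - 7*c^2/4 - c/2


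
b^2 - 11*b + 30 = (b - 6)*(b - 5)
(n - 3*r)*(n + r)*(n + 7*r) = n^3 + 5*n^2*r - 17*n*r^2 - 21*r^3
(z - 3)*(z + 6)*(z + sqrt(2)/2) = z^3 + sqrt(2)*z^2/2 + 3*z^2 - 18*z + 3*sqrt(2)*z/2 - 9*sqrt(2)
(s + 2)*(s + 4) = s^2 + 6*s + 8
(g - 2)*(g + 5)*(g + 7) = g^3 + 10*g^2 + 11*g - 70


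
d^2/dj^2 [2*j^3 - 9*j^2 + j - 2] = 12*j - 18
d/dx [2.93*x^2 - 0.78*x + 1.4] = 5.86*x - 0.78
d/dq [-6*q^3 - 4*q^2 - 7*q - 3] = -18*q^2 - 8*q - 7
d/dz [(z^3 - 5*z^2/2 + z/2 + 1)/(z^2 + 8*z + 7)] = (2*z^4 + 32*z^3 + z^2 - 74*z - 9)/(2*(z^4 + 16*z^3 + 78*z^2 + 112*z + 49))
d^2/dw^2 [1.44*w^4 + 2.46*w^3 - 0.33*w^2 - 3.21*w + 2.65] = 17.28*w^2 + 14.76*w - 0.66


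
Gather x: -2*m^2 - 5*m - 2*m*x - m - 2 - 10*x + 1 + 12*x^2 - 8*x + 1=-2*m^2 - 6*m + 12*x^2 + x*(-2*m - 18)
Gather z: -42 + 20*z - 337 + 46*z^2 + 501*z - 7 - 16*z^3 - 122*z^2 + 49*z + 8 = -16*z^3 - 76*z^2 + 570*z - 378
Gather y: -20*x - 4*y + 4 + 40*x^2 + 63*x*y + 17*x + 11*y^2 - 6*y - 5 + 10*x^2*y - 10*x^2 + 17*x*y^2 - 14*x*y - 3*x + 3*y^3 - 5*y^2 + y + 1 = 30*x^2 - 6*x + 3*y^3 + y^2*(17*x + 6) + y*(10*x^2 + 49*x - 9)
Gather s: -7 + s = s - 7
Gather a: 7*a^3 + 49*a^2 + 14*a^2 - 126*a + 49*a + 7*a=7*a^3 + 63*a^2 - 70*a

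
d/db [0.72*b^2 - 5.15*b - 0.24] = 1.44*b - 5.15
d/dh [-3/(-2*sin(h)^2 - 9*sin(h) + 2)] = -3*(4*sin(h) + 9)*cos(h)/(9*sin(h) - 2*cos(h)^2)^2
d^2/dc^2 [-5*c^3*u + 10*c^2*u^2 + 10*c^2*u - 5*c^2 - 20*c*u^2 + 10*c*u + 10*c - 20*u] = -30*c*u + 20*u^2 + 20*u - 10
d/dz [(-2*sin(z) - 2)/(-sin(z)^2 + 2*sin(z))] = 2*(-cos(z) - 2/tan(z) + 2*cos(z)/sin(z)^2)/(sin(z) - 2)^2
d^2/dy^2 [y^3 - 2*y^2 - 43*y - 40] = 6*y - 4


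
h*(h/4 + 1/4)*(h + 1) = h^3/4 + h^2/2 + h/4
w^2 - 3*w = w*(w - 3)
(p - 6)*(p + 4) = p^2 - 2*p - 24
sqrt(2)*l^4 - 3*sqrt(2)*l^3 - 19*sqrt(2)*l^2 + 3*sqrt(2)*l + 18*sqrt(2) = (l - 6)*(l - 1)*(l + 3)*(sqrt(2)*l + sqrt(2))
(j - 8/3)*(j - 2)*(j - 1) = j^3 - 17*j^2/3 + 10*j - 16/3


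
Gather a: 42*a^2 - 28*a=42*a^2 - 28*a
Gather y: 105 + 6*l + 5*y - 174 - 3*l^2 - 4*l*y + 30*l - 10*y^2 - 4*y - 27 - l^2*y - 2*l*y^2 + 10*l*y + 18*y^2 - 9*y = -3*l^2 + 36*l + y^2*(8 - 2*l) + y*(-l^2 + 6*l - 8) - 96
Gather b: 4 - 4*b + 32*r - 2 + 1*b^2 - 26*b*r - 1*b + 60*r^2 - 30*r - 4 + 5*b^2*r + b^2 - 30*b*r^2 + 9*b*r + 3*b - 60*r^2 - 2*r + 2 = b^2*(5*r + 2) + b*(-30*r^2 - 17*r - 2)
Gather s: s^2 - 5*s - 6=s^2 - 5*s - 6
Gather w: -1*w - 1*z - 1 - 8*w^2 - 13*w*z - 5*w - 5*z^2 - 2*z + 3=-8*w^2 + w*(-13*z - 6) - 5*z^2 - 3*z + 2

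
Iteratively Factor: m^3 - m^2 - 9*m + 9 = (m - 3)*(m^2 + 2*m - 3) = (m - 3)*(m + 3)*(m - 1)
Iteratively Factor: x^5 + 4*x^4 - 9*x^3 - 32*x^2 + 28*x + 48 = (x - 2)*(x^4 + 6*x^3 + 3*x^2 - 26*x - 24) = (x - 2)*(x + 4)*(x^3 + 2*x^2 - 5*x - 6) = (x - 2)*(x + 1)*(x + 4)*(x^2 + x - 6) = (x - 2)*(x + 1)*(x + 3)*(x + 4)*(x - 2)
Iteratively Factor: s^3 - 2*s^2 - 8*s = (s)*(s^2 - 2*s - 8) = s*(s - 4)*(s + 2)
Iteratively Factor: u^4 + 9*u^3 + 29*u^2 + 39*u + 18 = (u + 3)*(u^3 + 6*u^2 + 11*u + 6) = (u + 2)*(u + 3)*(u^2 + 4*u + 3) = (u + 1)*(u + 2)*(u + 3)*(u + 3)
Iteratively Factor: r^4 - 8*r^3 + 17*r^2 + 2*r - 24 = (r - 2)*(r^3 - 6*r^2 + 5*r + 12) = (r - 2)*(r + 1)*(r^2 - 7*r + 12) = (r - 4)*(r - 2)*(r + 1)*(r - 3)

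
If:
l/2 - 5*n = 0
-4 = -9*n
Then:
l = 40/9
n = 4/9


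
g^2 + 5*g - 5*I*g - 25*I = (g + 5)*(g - 5*I)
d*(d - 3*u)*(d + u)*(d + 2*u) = d^4 - 7*d^2*u^2 - 6*d*u^3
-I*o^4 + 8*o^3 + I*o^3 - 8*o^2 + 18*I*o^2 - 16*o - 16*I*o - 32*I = (o - 2)*(o + 4*I)^2*(-I*o - I)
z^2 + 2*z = z*(z + 2)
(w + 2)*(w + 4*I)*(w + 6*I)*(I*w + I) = I*w^4 - 10*w^3 + 3*I*w^3 - 30*w^2 - 22*I*w^2 - 20*w - 72*I*w - 48*I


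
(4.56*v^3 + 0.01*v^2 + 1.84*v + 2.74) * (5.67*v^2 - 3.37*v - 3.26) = 25.8552*v^5 - 15.3105*v^4 - 4.4665*v^3 + 9.3024*v^2 - 15.2322*v - 8.9324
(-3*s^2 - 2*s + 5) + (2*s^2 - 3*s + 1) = -s^2 - 5*s + 6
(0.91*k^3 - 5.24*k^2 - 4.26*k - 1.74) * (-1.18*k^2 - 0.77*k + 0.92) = -1.0738*k^5 + 5.4825*k^4 + 9.8988*k^3 + 0.5126*k^2 - 2.5794*k - 1.6008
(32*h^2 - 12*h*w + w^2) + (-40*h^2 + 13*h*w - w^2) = -8*h^2 + h*w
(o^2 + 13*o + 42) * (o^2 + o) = o^4 + 14*o^3 + 55*o^2 + 42*o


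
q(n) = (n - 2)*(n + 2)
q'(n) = 2*n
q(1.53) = -1.66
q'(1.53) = 3.06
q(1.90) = -0.39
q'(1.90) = 3.80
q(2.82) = 3.95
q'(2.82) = 5.64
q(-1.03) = -2.94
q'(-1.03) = -2.06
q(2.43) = 1.90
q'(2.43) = 4.86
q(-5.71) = 28.60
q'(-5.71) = -11.42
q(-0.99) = -3.02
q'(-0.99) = -1.98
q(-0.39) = -3.85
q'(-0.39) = -0.78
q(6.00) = 32.00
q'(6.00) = 12.00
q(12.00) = 140.00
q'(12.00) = 24.00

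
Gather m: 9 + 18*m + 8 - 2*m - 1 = 16*m + 16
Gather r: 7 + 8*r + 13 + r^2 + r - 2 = r^2 + 9*r + 18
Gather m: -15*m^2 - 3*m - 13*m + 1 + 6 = -15*m^2 - 16*m + 7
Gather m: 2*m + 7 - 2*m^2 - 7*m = -2*m^2 - 5*m + 7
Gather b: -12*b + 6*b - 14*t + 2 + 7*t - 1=-6*b - 7*t + 1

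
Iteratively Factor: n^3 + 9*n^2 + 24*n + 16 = (n + 1)*(n^2 + 8*n + 16) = (n + 1)*(n + 4)*(n + 4)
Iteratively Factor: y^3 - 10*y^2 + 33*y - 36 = (y - 4)*(y^2 - 6*y + 9) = (y - 4)*(y - 3)*(y - 3)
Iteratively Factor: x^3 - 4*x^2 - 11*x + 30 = (x + 3)*(x^2 - 7*x + 10) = (x - 5)*(x + 3)*(x - 2)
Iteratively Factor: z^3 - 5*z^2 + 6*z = (z)*(z^2 - 5*z + 6) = z*(z - 2)*(z - 3)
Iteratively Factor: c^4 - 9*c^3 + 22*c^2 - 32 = (c + 1)*(c^3 - 10*c^2 + 32*c - 32) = (c - 2)*(c + 1)*(c^2 - 8*c + 16) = (c - 4)*(c - 2)*(c + 1)*(c - 4)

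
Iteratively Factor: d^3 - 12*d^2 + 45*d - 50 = (d - 5)*(d^2 - 7*d + 10) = (d - 5)^2*(d - 2)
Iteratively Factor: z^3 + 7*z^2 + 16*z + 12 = (z + 2)*(z^2 + 5*z + 6) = (z + 2)^2*(z + 3)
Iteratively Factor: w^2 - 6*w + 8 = (w - 2)*(w - 4)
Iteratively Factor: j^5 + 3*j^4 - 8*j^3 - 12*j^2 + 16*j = (j + 4)*(j^4 - j^3 - 4*j^2 + 4*j) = (j + 2)*(j + 4)*(j^3 - 3*j^2 + 2*j) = (j - 2)*(j + 2)*(j + 4)*(j^2 - j) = j*(j - 2)*(j + 2)*(j + 4)*(j - 1)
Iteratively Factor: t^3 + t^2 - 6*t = (t + 3)*(t^2 - 2*t) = (t - 2)*(t + 3)*(t)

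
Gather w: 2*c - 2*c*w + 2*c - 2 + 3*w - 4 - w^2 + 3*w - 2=4*c - w^2 + w*(6 - 2*c) - 8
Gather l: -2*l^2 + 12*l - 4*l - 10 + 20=-2*l^2 + 8*l + 10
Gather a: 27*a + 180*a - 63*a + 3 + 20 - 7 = 144*a + 16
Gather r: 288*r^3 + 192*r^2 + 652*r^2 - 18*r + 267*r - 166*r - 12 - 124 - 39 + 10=288*r^3 + 844*r^2 + 83*r - 165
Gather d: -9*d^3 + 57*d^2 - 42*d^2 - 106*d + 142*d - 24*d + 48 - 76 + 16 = -9*d^3 + 15*d^2 + 12*d - 12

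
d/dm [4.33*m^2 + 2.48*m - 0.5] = 8.66*m + 2.48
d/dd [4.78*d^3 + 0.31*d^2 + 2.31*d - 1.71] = 14.34*d^2 + 0.62*d + 2.31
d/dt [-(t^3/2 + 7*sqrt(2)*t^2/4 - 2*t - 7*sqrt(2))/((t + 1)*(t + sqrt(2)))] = (2*(t + 1)*(t + sqrt(2))*(-3*t^2 - 7*sqrt(2)*t + 4) + (t + 1)*(2*t^3 + 7*sqrt(2)*t^2 - 8*t - 28*sqrt(2)) + (t + sqrt(2))*(2*t^3 + 7*sqrt(2)*t^2 - 8*t - 28*sqrt(2)))/(4*(t + 1)^2*(t + sqrt(2))^2)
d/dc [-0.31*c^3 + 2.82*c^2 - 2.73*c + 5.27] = -0.93*c^2 + 5.64*c - 2.73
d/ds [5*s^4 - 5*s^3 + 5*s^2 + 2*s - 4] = 20*s^3 - 15*s^2 + 10*s + 2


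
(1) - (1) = 0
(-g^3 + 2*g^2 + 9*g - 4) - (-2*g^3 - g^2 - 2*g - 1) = g^3 + 3*g^2 + 11*g - 3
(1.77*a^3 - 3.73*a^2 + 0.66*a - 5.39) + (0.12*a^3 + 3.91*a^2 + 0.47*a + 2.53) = 1.89*a^3 + 0.18*a^2 + 1.13*a - 2.86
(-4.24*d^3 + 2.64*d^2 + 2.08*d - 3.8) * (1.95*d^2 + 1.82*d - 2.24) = -8.268*d^5 - 2.5688*d^4 + 18.3584*d^3 - 9.538*d^2 - 11.5752*d + 8.512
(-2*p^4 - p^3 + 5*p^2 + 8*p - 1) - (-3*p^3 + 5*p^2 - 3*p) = -2*p^4 + 2*p^3 + 11*p - 1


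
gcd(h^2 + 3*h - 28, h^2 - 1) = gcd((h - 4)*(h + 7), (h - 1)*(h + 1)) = 1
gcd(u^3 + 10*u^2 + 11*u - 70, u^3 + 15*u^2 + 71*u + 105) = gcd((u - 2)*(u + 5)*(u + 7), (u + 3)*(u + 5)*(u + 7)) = u^2 + 12*u + 35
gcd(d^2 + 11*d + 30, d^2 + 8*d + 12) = d + 6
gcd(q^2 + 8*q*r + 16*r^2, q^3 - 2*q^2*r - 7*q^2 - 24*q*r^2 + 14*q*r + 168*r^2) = q + 4*r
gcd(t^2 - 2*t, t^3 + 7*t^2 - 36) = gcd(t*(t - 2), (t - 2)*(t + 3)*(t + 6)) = t - 2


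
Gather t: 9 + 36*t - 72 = 36*t - 63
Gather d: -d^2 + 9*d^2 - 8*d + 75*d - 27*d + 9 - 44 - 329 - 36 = 8*d^2 + 40*d - 400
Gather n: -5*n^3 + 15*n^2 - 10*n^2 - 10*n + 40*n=-5*n^3 + 5*n^2 + 30*n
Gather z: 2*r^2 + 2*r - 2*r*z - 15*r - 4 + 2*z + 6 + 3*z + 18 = 2*r^2 - 13*r + z*(5 - 2*r) + 20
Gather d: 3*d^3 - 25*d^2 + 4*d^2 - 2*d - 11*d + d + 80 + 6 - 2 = 3*d^3 - 21*d^2 - 12*d + 84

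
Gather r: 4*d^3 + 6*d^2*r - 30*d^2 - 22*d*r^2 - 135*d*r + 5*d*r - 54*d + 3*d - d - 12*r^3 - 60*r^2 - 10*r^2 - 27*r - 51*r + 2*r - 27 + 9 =4*d^3 - 30*d^2 - 52*d - 12*r^3 + r^2*(-22*d - 70) + r*(6*d^2 - 130*d - 76) - 18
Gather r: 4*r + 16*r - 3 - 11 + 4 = 20*r - 10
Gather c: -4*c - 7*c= -11*c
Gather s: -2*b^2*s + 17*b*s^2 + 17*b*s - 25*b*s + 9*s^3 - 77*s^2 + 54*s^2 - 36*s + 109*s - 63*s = 9*s^3 + s^2*(17*b - 23) + s*(-2*b^2 - 8*b + 10)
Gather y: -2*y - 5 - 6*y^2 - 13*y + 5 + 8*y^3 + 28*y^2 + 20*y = 8*y^3 + 22*y^2 + 5*y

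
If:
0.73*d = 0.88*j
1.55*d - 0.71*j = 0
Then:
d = 0.00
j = 0.00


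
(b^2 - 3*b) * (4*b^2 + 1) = 4*b^4 - 12*b^3 + b^2 - 3*b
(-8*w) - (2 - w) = -7*w - 2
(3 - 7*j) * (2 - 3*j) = 21*j^2 - 23*j + 6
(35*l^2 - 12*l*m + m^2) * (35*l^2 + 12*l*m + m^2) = 1225*l^4 - 74*l^2*m^2 + m^4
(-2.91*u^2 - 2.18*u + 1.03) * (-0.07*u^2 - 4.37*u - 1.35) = 0.2037*u^4 + 12.8693*u^3 + 13.383*u^2 - 1.5581*u - 1.3905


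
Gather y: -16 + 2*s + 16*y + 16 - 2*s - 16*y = 0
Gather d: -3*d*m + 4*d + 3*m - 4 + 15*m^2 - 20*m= d*(4 - 3*m) + 15*m^2 - 17*m - 4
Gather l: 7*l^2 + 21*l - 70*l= 7*l^2 - 49*l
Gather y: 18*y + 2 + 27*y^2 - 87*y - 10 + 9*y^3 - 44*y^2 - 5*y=9*y^3 - 17*y^2 - 74*y - 8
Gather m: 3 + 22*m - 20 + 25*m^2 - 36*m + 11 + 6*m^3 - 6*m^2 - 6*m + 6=6*m^3 + 19*m^2 - 20*m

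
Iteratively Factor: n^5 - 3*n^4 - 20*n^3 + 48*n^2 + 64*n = (n + 1)*(n^4 - 4*n^3 - 16*n^2 + 64*n) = (n + 1)*(n + 4)*(n^3 - 8*n^2 + 16*n) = n*(n + 1)*(n + 4)*(n^2 - 8*n + 16) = n*(n - 4)*(n + 1)*(n + 4)*(n - 4)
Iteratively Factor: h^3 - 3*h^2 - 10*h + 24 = (h - 4)*(h^2 + h - 6) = (h - 4)*(h + 3)*(h - 2)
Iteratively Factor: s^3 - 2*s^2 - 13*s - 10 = (s + 1)*(s^2 - 3*s - 10) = (s - 5)*(s + 1)*(s + 2)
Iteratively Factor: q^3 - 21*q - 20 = (q + 4)*(q^2 - 4*q - 5) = (q + 1)*(q + 4)*(q - 5)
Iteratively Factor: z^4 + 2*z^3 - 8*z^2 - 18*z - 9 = (z + 3)*(z^3 - z^2 - 5*z - 3) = (z - 3)*(z + 3)*(z^2 + 2*z + 1) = (z - 3)*(z + 1)*(z + 3)*(z + 1)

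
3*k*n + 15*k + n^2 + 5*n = (3*k + n)*(n + 5)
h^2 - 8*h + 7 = (h - 7)*(h - 1)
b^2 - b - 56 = (b - 8)*(b + 7)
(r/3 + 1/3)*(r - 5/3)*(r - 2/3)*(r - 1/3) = r^4/3 - 5*r^3/9 - 7*r^2/27 + 41*r/81 - 10/81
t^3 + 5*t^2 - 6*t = t*(t - 1)*(t + 6)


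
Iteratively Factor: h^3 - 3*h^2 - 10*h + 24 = (h + 3)*(h^2 - 6*h + 8) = (h - 4)*(h + 3)*(h - 2)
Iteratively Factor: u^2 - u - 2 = (u + 1)*(u - 2)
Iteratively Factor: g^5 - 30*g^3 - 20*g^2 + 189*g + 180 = (g - 5)*(g^4 + 5*g^3 - 5*g^2 - 45*g - 36) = (g - 5)*(g + 4)*(g^3 + g^2 - 9*g - 9) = (g - 5)*(g - 3)*(g + 4)*(g^2 + 4*g + 3) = (g - 5)*(g - 3)*(g + 1)*(g + 4)*(g + 3)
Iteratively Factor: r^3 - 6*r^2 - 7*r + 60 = (r - 4)*(r^2 - 2*r - 15) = (r - 4)*(r + 3)*(r - 5)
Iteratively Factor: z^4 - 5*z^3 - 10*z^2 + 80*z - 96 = (z + 4)*(z^3 - 9*z^2 + 26*z - 24) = (z - 3)*(z + 4)*(z^2 - 6*z + 8) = (z - 3)*(z - 2)*(z + 4)*(z - 4)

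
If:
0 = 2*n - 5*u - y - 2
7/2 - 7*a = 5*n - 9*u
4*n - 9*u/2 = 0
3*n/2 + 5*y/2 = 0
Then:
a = 41/1162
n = -90/83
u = -80/83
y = 54/83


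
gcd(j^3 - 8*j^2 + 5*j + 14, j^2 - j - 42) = j - 7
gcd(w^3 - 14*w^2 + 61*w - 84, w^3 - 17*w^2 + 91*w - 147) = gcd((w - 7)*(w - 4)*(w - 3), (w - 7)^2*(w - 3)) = w^2 - 10*w + 21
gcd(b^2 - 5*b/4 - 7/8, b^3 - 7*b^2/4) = b - 7/4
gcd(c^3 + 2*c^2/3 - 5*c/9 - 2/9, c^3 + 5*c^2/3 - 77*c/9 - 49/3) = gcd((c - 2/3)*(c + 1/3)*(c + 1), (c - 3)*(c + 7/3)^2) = 1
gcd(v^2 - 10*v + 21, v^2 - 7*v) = v - 7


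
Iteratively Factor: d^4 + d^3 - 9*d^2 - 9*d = (d - 3)*(d^3 + 4*d^2 + 3*d) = d*(d - 3)*(d^2 + 4*d + 3) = d*(d - 3)*(d + 1)*(d + 3)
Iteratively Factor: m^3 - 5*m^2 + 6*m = (m - 2)*(m^2 - 3*m) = m*(m - 2)*(m - 3)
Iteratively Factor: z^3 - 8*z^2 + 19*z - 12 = (z - 3)*(z^2 - 5*z + 4) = (z - 4)*(z - 3)*(z - 1)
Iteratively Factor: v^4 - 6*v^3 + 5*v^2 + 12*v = (v + 1)*(v^3 - 7*v^2 + 12*v) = (v - 3)*(v + 1)*(v^2 - 4*v) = (v - 4)*(v - 3)*(v + 1)*(v)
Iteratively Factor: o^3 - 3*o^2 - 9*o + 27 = (o + 3)*(o^2 - 6*o + 9) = (o - 3)*(o + 3)*(o - 3)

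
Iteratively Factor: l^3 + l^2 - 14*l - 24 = (l + 2)*(l^2 - l - 12) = (l + 2)*(l + 3)*(l - 4)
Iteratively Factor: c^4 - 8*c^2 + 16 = (c - 2)*(c^3 + 2*c^2 - 4*c - 8) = (c - 2)*(c + 2)*(c^2 - 4) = (c - 2)^2*(c + 2)*(c + 2)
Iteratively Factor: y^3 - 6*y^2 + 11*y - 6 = (y - 3)*(y^2 - 3*y + 2) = (y - 3)*(y - 1)*(y - 2)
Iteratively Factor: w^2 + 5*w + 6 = (w + 2)*(w + 3)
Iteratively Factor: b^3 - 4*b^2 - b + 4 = (b + 1)*(b^2 - 5*b + 4) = (b - 4)*(b + 1)*(b - 1)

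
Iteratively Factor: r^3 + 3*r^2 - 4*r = (r + 4)*(r^2 - r) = (r - 1)*(r + 4)*(r)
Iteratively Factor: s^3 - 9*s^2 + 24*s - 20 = (s - 2)*(s^2 - 7*s + 10) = (s - 5)*(s - 2)*(s - 2)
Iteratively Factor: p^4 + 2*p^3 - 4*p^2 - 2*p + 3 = (p - 1)*(p^3 + 3*p^2 - p - 3) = (p - 1)*(p + 1)*(p^2 + 2*p - 3) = (p - 1)^2*(p + 1)*(p + 3)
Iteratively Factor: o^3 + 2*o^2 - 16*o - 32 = (o + 4)*(o^2 - 2*o - 8) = (o + 2)*(o + 4)*(o - 4)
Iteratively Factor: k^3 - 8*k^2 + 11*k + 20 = (k + 1)*(k^2 - 9*k + 20) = (k - 5)*(k + 1)*(k - 4)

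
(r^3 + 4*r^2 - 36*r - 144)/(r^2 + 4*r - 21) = (r^3 + 4*r^2 - 36*r - 144)/(r^2 + 4*r - 21)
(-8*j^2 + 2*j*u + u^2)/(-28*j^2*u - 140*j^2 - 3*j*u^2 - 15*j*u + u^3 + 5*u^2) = (-2*j + u)/(-7*j*u - 35*j + u^2 + 5*u)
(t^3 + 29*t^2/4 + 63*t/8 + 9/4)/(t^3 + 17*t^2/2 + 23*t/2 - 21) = (8*t^2 + 10*t + 3)/(4*(2*t^2 + 5*t - 7))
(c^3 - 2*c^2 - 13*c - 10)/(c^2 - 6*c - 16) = (c^2 - 4*c - 5)/(c - 8)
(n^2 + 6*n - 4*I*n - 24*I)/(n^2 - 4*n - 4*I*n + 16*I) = (n + 6)/(n - 4)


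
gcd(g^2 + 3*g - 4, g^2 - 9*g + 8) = g - 1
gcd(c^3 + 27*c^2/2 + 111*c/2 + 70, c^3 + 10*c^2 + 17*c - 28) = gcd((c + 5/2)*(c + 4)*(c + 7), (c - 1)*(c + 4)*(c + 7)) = c^2 + 11*c + 28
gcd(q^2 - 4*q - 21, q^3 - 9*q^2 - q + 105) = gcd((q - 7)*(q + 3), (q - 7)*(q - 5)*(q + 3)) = q^2 - 4*q - 21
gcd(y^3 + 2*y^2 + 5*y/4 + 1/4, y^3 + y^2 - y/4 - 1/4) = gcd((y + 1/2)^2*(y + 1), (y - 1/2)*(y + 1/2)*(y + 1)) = y^2 + 3*y/2 + 1/2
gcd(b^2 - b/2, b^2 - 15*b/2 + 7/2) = b - 1/2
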